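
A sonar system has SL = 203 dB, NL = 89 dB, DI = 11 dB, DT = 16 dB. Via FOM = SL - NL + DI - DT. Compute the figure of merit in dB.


FOM = SL - NL + DI - DT = 203 - 89 + 11 - 16 = 109

109 dB


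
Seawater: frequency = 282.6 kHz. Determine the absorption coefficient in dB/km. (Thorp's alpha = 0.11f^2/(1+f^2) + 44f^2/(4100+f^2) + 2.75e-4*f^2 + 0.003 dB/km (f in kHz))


f^2 = 79862.76
alpha = 0.11*79862.76/(1+79862.76) + 44*79862.76/(4100+79862.76) + 2.75e-4*79862.76 + 0.003 = 63.927

63.927 dB/km


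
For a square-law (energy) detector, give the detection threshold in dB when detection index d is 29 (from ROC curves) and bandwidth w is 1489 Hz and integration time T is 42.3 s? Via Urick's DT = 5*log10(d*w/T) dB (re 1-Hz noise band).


DT = 5*log10(d*w/T) = 5*log10(29 * 1489 / 42.3) = 5*log10(1020.83) = 15.04

15.04 dB


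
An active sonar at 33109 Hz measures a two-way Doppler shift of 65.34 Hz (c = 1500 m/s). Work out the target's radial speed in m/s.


1.48 m/s


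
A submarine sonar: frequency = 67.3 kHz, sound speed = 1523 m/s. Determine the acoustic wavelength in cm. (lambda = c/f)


lambda = c/f = 1523 / 67300 = 0.0226 m = 2.26 cm

2.26 cm


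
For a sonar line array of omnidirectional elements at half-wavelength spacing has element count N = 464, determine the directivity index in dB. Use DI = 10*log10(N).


26.67 dB


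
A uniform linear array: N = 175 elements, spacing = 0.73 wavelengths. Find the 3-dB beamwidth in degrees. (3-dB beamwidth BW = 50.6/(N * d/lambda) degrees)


BW = 50.6 / (175 * 0.73) = 50.6 / 127.75 = 0.4

0.4 deg


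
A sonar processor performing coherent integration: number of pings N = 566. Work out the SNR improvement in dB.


27.53 dB


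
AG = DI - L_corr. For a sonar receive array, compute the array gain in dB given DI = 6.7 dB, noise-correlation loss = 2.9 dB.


AG = DI - L_corr = 6.7 - 2.9 = 3.8

3.8 dB


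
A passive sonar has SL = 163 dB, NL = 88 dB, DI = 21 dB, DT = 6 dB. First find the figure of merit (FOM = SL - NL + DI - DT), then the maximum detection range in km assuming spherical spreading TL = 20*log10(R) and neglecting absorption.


Step 1: FOM = SL - NL + DI - DT = 163 - 88 + 21 - 6 = 90 dB
Step 2: at max range FOM = TL = 20*log10(R), so R = 10^(90/20) = 31622.78 m = 31.62 km

31.62 km


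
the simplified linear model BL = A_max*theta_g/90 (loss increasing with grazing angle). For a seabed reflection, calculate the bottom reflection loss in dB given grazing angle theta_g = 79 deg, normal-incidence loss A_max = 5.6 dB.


BL = A_max * theta_g / 90 = 5.6 * 79 / 90 = 4.92

4.92 dB


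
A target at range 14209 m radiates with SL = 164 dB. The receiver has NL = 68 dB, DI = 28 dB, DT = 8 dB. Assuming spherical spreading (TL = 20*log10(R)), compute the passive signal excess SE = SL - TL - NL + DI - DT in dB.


32.95 dB


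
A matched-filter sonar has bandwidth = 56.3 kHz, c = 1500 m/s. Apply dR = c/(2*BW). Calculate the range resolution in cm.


dR = c/(2*BW) = 1500 / (2 * 56.3e3) = 0.0133 m = 1.33 cm

1.33 cm


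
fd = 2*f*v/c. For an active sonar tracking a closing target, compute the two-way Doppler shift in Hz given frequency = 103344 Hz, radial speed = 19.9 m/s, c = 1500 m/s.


2742.06 Hz


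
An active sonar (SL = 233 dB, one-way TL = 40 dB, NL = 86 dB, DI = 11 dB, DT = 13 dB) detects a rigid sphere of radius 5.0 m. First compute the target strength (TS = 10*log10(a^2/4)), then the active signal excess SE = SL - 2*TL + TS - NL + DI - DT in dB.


Step 1: TS = 10*log10(5.0^2/4) = 7.96 dB
Step 2: SE = SL - 2*TL + TS - NL + DI - DT = 233 - 2*40 + (7.96) - 86 + 11 - 13 = 72.96

72.96 dB


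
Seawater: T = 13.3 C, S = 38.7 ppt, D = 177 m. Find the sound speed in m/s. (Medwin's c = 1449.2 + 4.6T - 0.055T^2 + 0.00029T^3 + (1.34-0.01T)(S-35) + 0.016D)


c = 1449.2 + 4.6*13.3 - 0.055*13.3^2 + 0.00029*13.3^3 + (1.34 - 0.01*13.3)*(38.7 - 35) + 0.016*177 = 1508.63

1508.63 m/s


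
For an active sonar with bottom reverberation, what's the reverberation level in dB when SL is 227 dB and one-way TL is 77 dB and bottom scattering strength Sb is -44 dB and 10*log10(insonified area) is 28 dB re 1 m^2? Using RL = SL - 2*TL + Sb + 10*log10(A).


57 dB


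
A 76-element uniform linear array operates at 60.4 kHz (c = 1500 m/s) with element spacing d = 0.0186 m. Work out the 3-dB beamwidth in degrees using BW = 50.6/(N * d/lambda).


0.89 deg


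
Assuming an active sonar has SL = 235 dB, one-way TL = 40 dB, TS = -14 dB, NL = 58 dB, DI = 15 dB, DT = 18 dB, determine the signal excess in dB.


SE = SL - 2*TL + TS - NL + DI - DT = 235 - 2*40 + (-14) - 58 + 15 - 18 = 80

80 dB


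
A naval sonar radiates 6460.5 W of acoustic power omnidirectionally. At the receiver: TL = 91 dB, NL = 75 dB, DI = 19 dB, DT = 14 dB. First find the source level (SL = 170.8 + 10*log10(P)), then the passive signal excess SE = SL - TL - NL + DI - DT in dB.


Step 1: SL = 170.8 + 10*log10(6460.5) = 208.9 dB
Step 2: SE = SL - TL - NL + DI - DT = 208.9 - 91 - 75 + 19 - 14 = 47.9

47.9 dB


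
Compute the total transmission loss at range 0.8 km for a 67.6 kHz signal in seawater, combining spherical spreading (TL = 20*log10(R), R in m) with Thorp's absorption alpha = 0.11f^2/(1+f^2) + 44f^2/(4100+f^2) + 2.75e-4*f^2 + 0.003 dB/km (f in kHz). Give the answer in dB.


Step 1 (Thorp): alpha = 0.11*4569.76/(1+4569.76) + 44*4569.76/(4100+4569.76) + 2.75e-4*4569.76 + 0.003 = 24.5617 dB/km
Step 2: TL_spread = 20*log10(800) = 58.06 dB
Step 3: TL_abs = alpha*R = 24.5617 * 0.8 = 19.65 dB
Step 4: TL_total = 58.06 + 19.65 = 77.71

77.71 dB


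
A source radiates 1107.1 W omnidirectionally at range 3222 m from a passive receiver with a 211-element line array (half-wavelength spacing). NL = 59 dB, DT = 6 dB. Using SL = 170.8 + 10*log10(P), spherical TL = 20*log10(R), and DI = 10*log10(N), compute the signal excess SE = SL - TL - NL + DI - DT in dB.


Step 1: SL = 170.8 + 10*log10(1107.1) = 201.24 dB
Step 2: TL = 20*log10(3222) = 70.16 dB
Step 3: DI = 10*log10(211) = 23.24 dB
Step 4: SE = SL - TL - NL + DI - DT = 201.24 - 70.16 - 59 + 23.24 - 6 = 89.32

89.32 dB


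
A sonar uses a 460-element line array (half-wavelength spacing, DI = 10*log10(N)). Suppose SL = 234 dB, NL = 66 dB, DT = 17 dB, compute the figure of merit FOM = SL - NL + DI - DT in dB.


177.63 dB


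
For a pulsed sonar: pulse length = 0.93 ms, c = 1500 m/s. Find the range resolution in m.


dR = c*tau/2 = 1500 * 0.93e-3 / 2 = 0.6975

0.6975 m


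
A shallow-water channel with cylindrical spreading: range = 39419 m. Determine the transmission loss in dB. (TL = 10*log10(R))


TL = 10*log10(39419) = 45.96

45.96 dB


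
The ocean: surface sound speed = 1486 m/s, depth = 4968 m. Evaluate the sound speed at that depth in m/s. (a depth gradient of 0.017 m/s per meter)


c = 1486 + 0.017 * 4968 = 1570.456

1570.456 m/s


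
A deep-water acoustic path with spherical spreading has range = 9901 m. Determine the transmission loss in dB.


TL = 20*log10(9901) = 79.91

79.91 dB


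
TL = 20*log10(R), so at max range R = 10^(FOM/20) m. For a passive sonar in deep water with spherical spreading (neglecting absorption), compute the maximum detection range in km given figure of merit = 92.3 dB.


At max range FOM = TL, so 20*log10(R) = 92.3
R = 10^(92.3/20) = 41209.75 m = 41.21 km

41.21 km


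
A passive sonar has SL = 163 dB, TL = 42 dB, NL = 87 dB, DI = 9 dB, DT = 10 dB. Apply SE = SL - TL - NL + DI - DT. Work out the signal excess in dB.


SE = SL - TL - NL + DI - DT = 163 - 42 - 87 + 9 - 10 = 33

33 dB


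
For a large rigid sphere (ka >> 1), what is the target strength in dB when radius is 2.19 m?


TS = 10*log10(2.19^2 / 4) = 10*log10(1.199025) = 0.79

0.79 dB


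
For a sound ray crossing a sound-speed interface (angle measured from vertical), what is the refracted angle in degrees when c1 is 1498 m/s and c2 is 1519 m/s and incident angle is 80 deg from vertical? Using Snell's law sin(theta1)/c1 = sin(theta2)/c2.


sin(theta2) = (c2/c1)*sin(theta1) = (1519/1498)*sin(80 deg) = 0.99861
theta2 = arcsin(0.99861) = 86.98

86.98 deg


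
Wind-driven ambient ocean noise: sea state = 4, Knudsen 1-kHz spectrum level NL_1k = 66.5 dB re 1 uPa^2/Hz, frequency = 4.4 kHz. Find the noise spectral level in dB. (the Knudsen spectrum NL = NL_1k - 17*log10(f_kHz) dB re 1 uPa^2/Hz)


NL = NL_1k - 17*log10(f_kHz) = 66.5 - 17*log10(4.4) = 66.5 - (10.94) = 55.56

55.56 dB


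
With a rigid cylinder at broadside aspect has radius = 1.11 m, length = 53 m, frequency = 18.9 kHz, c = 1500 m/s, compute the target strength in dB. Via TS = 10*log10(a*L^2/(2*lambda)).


42.93 dB


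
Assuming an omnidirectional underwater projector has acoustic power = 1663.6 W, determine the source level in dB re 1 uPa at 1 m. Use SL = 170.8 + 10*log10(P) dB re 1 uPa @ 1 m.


SL = 170.8 + 10*log10(1663.6) = 170.8 + 32.21 = 203.01

203.01 dB


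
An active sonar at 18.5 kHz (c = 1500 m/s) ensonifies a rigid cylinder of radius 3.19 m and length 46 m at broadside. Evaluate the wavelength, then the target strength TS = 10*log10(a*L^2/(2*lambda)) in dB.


Step 1: lambda = c/f = 1500/18500 = 0.08108 m
Step 2: TS = 10*log10(a*L^2/(2*lambda)) = 10*log10(3.19*46^2/(2*0.08108)) = 46.19

46.19 dB


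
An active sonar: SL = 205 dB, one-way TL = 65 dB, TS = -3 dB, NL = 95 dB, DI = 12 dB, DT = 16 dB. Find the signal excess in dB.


-27 dB


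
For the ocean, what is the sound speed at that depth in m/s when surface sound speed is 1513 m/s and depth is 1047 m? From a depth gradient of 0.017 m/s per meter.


c = 1513 + 0.017 * 1047 = 1530.799

1530.799 m/s


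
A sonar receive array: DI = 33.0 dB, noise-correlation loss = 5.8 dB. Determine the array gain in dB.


27.2 dB


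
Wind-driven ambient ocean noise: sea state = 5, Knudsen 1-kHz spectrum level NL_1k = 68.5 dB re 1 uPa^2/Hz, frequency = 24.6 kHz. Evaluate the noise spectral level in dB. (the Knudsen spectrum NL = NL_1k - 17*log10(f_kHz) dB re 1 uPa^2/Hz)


NL = NL_1k - 17*log10(f_kHz) = 68.5 - 17*log10(24.6) = 68.5 - (23.65) = 44.85

44.85 dB


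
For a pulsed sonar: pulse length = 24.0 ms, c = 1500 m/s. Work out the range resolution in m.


dR = c*tau/2 = 1500 * 24.0e-3 / 2 = 18.0

18.0 m


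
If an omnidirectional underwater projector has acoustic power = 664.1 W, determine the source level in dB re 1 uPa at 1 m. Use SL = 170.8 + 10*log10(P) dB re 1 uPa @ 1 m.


SL = 170.8 + 10*log10(664.1) = 170.8 + 28.22 = 199.02

199.02 dB


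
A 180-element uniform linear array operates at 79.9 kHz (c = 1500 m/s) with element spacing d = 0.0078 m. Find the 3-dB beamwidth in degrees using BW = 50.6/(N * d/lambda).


0.68 deg


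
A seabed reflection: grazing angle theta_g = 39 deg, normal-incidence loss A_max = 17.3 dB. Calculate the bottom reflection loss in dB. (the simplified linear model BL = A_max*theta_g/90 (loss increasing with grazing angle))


BL = A_max * theta_g / 90 = 17.3 * 39 / 90 = 7.5

7.5 dB


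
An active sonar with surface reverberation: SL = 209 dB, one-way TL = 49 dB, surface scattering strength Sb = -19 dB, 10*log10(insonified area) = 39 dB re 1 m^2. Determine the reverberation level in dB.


RL = SL - 2*TL + Sb + 10*log10(A) = 209 - 2*49 + (-19) + 39 = 131

131 dB


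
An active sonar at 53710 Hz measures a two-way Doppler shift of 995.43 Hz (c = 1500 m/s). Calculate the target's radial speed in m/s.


From fd = 2*f*v/c, v = c*fd/(2*f) = 1500 * 995.43 / (2*53710) = 13.9

13.9 m/s


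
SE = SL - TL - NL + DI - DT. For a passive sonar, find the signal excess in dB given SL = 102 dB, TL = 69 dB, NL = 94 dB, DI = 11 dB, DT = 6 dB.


-56 dB


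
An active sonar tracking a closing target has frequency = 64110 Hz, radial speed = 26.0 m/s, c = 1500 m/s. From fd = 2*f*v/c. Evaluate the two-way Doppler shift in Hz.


2222.48 Hz


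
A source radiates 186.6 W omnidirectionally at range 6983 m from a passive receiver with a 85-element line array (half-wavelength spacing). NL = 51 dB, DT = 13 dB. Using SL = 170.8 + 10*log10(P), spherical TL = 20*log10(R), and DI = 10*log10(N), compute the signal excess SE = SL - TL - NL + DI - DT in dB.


71.92 dB


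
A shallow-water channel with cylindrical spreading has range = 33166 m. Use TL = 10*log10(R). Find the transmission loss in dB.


TL = 10*log10(33166) = 45.21

45.21 dB


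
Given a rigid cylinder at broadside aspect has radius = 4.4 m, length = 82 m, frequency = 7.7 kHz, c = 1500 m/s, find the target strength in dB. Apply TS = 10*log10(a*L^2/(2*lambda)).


lambda = 1500/7700 = 0.19481 m
TS = 10*log10(4.4*82^2/(2*0.19481)) = 48.8

48.8 dB


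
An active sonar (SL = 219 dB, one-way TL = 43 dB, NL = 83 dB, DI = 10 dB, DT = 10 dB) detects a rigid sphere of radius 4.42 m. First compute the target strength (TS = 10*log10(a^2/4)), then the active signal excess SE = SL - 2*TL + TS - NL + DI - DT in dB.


Step 1: TS = 10*log10(4.42^2/4) = 6.89 dB
Step 2: SE = SL - 2*TL + TS - NL + DI - DT = 219 - 2*43 + (6.89) - 83 + 10 - 10 = 56.89

56.89 dB


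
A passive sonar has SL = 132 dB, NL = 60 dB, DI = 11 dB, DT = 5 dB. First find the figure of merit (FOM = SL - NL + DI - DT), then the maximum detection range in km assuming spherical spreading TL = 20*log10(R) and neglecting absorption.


Step 1: FOM = SL - NL + DI - DT = 132 - 60 + 11 - 5 = 78 dB
Step 2: at max range FOM = TL = 20*log10(R), so R = 10^(78/20) = 7943.28 m = 7.94 km

7.94 km


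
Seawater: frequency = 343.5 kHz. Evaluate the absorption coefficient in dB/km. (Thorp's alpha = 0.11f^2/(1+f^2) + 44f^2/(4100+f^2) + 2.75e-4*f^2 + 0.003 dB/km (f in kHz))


f^2 = 117992.25
alpha = 0.11*117992.25/(1+117992.25) + 44*117992.25/(4100+117992.25) + 2.75e-4*117992.25 + 0.003 = 75.083

75.083 dB/km


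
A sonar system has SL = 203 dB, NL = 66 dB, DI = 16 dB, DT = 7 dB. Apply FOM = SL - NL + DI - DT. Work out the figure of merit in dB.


146 dB


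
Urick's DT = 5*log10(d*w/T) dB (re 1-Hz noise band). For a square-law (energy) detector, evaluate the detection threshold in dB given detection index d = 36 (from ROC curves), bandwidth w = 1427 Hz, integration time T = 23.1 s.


16.74 dB


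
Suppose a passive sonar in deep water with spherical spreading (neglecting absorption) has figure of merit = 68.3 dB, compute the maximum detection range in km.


At max range FOM = TL, so 20*log10(R) = 68.3
R = 10^(68.3/20) = 2600.16 m = 2.6 km

2.6 km


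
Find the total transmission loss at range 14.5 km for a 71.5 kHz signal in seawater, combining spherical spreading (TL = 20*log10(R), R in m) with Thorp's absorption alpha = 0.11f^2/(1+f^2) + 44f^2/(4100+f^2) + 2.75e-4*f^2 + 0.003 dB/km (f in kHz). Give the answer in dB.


Step 1 (Thorp): alpha = 0.11*5112.25/(1+5112.25) + 44*5112.25/(4100+5112.25) + 2.75e-4*5112.25 + 0.003 = 25.9362 dB/km
Step 2: TL_spread = 20*log10(14500) = 83.23 dB
Step 3: TL_abs = alpha*R = 25.9362 * 14.5 = 376.07 dB
Step 4: TL_total = 83.23 + 376.07 = 459.3

459.3 dB


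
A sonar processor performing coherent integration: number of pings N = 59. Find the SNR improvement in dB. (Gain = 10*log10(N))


Gain = 10*log10(59) = 17.71

17.71 dB


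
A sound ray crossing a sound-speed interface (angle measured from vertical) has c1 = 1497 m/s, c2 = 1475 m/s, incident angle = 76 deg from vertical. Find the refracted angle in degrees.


sin(theta2) = (c2/c1)*sin(theta1) = (1475/1497)*sin(76 deg) = 0.95604
theta2 = arcsin(0.95604) = 72.95

72.95 deg


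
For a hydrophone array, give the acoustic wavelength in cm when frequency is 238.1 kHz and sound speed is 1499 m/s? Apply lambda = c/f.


0.63 cm


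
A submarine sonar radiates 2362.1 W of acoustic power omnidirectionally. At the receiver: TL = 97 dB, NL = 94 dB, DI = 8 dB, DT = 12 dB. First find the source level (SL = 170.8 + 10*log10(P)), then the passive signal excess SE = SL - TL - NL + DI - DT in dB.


Step 1: SL = 170.8 + 10*log10(2362.1) = 204.53 dB
Step 2: SE = SL - TL - NL + DI - DT = 204.53 - 97 - 94 + 8 - 12 = 9.53

9.53 dB


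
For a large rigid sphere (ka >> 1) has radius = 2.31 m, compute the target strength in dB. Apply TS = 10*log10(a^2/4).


TS = 10*log10(2.31^2 / 4) = 10*log10(1.334025) = 1.25

1.25 dB


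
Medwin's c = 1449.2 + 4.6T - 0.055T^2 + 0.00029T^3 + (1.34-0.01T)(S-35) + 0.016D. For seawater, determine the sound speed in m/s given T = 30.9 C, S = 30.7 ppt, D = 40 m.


c = 1449.2 + 4.6*30.9 - 0.055*30.9^2 + 0.00029*30.9^3 + (1.34 - 0.01*30.9)*(30.7 - 35) + 0.016*40 = 1543.59

1543.59 m/s


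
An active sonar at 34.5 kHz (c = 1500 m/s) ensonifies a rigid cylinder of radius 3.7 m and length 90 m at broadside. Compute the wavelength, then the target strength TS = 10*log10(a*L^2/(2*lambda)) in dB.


Step 1: lambda = c/f = 1500/34500 = 0.04348 m
Step 2: TS = 10*log10(a*L^2/(2*lambda)) = 10*log10(3.7*90^2/(2*0.04348)) = 55.37

55.37 dB


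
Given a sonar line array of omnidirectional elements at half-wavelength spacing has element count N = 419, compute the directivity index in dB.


DI = 10*log10(419) = 26.22

26.22 dB


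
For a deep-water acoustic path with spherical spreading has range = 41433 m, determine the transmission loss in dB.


TL = 20*log10(41433) = 92.35

92.35 dB


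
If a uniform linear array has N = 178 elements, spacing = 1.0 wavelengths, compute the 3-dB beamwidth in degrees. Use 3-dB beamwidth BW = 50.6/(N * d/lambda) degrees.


BW = 50.6 / (178 * 1.0) = 50.6 / 178.0 = 0.28

0.28 deg


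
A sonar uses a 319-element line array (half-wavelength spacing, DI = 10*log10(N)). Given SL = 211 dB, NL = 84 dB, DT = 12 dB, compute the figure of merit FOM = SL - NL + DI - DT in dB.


Step 1: DI = 10*log10(319) = 25.04 dB
Step 2: FOM = SL - NL + DI - DT = 211 - 84 + 25.04 - 12 = 140.04

140.04 dB


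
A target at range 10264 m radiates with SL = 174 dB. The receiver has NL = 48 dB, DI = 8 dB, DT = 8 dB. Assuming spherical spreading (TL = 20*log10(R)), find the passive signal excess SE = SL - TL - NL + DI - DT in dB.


Step 1: TL = 20*log10(10264) = 80.23 dB
Step 2: SE = 174 - 80.23 - 48 + 8 - 8 = 45.77

45.77 dB


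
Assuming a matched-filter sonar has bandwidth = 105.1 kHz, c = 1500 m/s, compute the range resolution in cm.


dR = c/(2*BW) = 1500 / (2 * 105.1e3) = 0.0071 m = 0.71 cm

0.71 cm


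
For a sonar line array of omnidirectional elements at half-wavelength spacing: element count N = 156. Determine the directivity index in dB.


DI = 10*log10(156) = 21.93

21.93 dB


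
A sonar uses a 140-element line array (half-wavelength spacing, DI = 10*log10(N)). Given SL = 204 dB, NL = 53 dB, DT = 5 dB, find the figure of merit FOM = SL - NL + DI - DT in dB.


Step 1: DI = 10*log10(140) = 21.46 dB
Step 2: FOM = SL - NL + DI - DT = 204 - 53 + 21.46 - 5 = 167.46

167.46 dB


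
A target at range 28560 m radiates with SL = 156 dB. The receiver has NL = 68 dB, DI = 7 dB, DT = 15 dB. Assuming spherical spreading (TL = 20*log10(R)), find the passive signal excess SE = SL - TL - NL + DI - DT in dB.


Step 1: TL = 20*log10(28560) = 89.12 dB
Step 2: SE = 156 - 89.12 - 68 + 7 - 15 = -9.12

-9.12 dB


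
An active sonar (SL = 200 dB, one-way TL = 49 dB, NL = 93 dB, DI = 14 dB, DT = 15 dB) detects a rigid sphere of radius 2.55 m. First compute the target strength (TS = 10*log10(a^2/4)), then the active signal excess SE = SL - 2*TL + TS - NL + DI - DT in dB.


Step 1: TS = 10*log10(2.55^2/4) = 2.11 dB
Step 2: SE = SL - 2*TL + TS - NL + DI - DT = 200 - 2*49 + (2.11) - 93 + 14 - 15 = 10.11

10.11 dB


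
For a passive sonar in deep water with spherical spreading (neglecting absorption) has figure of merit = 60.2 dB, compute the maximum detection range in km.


At max range FOM = TL, so 20*log10(R) = 60.2
R = 10^(60.2/20) = 1023.29 m = 1.02 km

1.02 km


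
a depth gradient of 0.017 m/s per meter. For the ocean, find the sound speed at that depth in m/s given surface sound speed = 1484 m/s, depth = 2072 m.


1519.224 m/s


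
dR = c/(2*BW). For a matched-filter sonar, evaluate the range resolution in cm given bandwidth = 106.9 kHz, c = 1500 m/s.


0.7 cm


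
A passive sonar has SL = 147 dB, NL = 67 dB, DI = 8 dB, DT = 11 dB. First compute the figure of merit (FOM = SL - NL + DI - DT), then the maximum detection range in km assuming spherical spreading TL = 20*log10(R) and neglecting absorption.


Step 1: FOM = SL - NL + DI - DT = 147 - 67 + 8 - 11 = 77 dB
Step 2: at max range FOM = TL = 20*log10(R), so R = 10^(77/20) = 7079.46 m = 7.08 km

7.08 km


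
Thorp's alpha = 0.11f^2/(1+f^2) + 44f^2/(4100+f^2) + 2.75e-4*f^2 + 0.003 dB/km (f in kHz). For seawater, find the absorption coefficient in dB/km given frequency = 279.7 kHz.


63.436 dB/km


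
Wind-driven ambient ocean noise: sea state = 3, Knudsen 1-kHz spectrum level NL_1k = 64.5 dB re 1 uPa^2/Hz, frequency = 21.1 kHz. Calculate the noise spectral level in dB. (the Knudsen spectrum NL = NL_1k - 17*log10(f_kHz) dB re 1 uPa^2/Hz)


NL = NL_1k - 17*log10(f_kHz) = 64.5 - 17*log10(21.1) = 64.5 - (22.51) = 41.99

41.99 dB


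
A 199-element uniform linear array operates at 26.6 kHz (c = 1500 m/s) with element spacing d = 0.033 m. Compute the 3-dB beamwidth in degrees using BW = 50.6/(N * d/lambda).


0.43 deg


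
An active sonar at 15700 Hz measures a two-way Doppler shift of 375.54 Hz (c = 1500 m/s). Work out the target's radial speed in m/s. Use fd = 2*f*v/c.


From fd = 2*f*v/c, v = c*fd/(2*f) = 1500 * 375.54 / (2*15700) = 17.94

17.94 m/s


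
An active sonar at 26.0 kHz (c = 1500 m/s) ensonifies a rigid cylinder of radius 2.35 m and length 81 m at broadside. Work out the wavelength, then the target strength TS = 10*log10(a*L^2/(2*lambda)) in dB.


Step 1: lambda = c/f = 1500/26000 = 0.05769 m
Step 2: TS = 10*log10(a*L^2/(2*lambda)) = 10*log10(2.35*81^2/(2*0.05769)) = 51.26

51.26 dB


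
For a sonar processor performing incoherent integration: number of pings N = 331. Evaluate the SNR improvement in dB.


Gain = 5*log10(331) = 12.6

12.6 dB


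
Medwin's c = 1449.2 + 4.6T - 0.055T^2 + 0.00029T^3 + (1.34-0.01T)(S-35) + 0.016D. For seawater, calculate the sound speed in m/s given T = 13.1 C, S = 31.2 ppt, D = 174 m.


c = 1449.2 + 4.6*13.1 - 0.055*13.1^2 + 0.00029*13.1^3 + (1.34 - 0.01*13.1)*(31.2 - 35) + 0.016*174 = 1498.86

1498.86 m/s


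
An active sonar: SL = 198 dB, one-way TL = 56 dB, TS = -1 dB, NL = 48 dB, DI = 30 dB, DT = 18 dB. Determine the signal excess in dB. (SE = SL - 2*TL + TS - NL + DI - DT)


SE = SL - 2*TL + TS - NL + DI - DT = 198 - 2*56 + (-1) - 48 + 30 - 18 = 49

49 dB


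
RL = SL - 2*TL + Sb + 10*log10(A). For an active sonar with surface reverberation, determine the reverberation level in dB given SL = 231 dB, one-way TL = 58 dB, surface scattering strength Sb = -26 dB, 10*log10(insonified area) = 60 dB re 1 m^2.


RL = SL - 2*TL + Sb + 10*log10(A) = 231 - 2*58 + (-26) + 60 = 149

149 dB


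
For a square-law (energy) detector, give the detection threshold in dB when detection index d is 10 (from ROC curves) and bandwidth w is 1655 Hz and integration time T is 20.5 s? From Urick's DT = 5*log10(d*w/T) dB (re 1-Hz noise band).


14.54 dB


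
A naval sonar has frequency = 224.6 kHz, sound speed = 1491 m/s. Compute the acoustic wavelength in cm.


lambda = c/f = 1491 / 224600 = 0.0066 m = 0.66 cm

0.66 cm


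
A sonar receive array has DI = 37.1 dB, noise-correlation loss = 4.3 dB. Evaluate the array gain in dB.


AG = DI - L_corr = 37.1 - 4.3 = 32.8

32.8 dB


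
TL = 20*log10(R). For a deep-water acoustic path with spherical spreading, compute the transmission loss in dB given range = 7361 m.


TL = 20*log10(7361) = 77.34

77.34 dB


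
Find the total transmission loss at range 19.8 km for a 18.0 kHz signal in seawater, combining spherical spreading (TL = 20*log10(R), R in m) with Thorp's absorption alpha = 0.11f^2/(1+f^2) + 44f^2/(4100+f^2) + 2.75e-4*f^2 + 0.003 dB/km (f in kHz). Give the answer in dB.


153.73 dB


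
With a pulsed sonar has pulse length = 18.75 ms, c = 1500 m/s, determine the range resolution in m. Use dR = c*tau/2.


14.0625 m


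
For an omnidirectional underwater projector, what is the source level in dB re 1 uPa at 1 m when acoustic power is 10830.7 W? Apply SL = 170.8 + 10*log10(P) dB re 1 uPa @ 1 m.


SL = 170.8 + 10*log10(10830.7) = 170.8 + 40.35 = 211.15

211.15 dB


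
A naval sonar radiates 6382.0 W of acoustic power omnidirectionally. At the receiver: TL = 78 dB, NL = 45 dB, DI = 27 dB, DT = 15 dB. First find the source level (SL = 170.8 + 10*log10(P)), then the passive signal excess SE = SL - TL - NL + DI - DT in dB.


Step 1: SL = 170.8 + 10*log10(6382.0) = 208.85 dB
Step 2: SE = SL - TL - NL + DI - DT = 208.85 - 78 - 45 + 27 - 15 = 97.85

97.85 dB


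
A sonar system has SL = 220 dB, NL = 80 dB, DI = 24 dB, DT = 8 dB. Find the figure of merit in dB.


FOM = SL - NL + DI - DT = 220 - 80 + 24 - 8 = 156

156 dB


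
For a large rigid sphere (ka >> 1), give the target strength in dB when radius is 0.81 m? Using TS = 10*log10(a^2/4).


TS = 10*log10(0.81^2 / 4) = 10*log10(0.164025) = -7.85

-7.85 dB


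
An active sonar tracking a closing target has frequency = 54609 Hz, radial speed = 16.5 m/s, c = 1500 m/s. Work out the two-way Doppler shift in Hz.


1201.4 Hz


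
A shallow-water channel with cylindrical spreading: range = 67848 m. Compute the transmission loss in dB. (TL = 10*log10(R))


TL = 10*log10(67848) = 48.32

48.32 dB


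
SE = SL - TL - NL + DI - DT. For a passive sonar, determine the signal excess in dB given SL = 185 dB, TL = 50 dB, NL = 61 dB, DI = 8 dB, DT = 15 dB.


67 dB


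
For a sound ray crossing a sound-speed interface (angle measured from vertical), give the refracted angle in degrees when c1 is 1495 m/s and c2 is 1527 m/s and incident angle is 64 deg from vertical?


sin(theta2) = (c2/c1)*sin(theta1) = (1527/1495)*sin(64 deg) = 0.91803
theta2 = arcsin(0.91803) = 66.64

66.64 deg


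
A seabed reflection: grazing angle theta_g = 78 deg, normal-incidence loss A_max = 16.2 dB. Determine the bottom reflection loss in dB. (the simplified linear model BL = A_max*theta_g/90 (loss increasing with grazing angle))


14.04 dB


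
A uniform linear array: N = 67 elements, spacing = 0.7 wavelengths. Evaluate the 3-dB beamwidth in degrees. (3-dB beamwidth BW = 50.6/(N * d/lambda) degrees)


BW = 50.6 / (67 * 0.7) = 50.6 / 46.9 = 1.08

1.08 deg


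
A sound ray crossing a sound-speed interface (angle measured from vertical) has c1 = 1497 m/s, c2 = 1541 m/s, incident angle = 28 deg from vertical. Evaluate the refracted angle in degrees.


sin(theta2) = (c2/c1)*sin(theta1) = (1541/1497)*sin(28 deg) = 0.48327
theta2 = arcsin(0.48327) = 28.9

28.9 deg


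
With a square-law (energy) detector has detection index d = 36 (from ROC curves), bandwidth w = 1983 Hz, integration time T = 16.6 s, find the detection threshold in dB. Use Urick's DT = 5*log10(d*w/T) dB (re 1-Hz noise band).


DT = 5*log10(d*w/T) = 5*log10(36 * 1983 / 16.6) = 5*log10(4300.48) = 18.17

18.17 dB


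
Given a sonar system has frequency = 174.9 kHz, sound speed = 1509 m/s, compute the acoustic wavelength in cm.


lambda = c/f = 1509 / 174900 = 0.0086 m = 0.86 cm

0.86 cm


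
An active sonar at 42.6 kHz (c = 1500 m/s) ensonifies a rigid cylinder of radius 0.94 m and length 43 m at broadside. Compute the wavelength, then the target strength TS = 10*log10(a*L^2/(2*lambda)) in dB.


Step 1: lambda = c/f = 1500/42600 = 0.03521 m
Step 2: TS = 10*log10(a*L^2/(2*lambda)) = 10*log10(0.94*43^2/(2*0.03521)) = 43.92

43.92 dB


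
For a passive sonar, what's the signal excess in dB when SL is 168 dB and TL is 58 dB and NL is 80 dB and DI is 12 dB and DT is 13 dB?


SE = SL - TL - NL + DI - DT = 168 - 58 - 80 + 12 - 13 = 29

29 dB


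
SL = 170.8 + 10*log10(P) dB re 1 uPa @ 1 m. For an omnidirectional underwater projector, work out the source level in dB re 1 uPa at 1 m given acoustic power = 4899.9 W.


207.7 dB


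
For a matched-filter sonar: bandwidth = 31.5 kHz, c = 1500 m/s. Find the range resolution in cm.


2.38 cm


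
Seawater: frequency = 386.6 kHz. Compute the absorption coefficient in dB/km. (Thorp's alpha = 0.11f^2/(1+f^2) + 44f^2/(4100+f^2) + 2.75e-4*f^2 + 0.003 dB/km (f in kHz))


f^2 = 149459.56
alpha = 0.11*149459.56/(1+149459.56) + 44*149459.56/(4100+149459.56) + 2.75e-4*149459.56 + 0.003 = 84.04

84.04 dB/km


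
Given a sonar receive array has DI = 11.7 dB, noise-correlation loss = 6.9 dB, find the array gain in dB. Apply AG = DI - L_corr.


AG = DI - L_corr = 11.7 - 6.9 = 4.8

4.8 dB


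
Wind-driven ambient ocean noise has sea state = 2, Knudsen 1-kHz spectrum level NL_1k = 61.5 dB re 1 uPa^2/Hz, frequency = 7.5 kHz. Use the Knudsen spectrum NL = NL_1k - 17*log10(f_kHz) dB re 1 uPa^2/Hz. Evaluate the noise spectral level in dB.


46.62 dB


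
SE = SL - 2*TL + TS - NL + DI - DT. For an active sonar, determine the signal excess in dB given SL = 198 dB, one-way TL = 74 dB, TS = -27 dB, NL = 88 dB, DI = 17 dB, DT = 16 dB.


SE = SL - 2*TL + TS - NL + DI - DT = 198 - 2*74 + (-27) - 88 + 17 - 16 = -64

-64 dB


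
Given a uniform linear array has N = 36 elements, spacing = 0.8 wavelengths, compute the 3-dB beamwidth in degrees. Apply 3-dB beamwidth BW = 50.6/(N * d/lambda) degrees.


BW = 50.6 / (36 * 0.8) = 50.6 / 28.8 = 1.76

1.76 deg


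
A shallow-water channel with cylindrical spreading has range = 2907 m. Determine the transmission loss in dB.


TL = 10*log10(2907) = 34.63

34.63 dB


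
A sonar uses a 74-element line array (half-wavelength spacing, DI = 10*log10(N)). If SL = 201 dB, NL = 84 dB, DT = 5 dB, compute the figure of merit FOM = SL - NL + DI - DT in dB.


130.69 dB


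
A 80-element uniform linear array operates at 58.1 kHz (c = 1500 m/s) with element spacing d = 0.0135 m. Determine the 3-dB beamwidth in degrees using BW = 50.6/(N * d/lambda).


1.21 deg


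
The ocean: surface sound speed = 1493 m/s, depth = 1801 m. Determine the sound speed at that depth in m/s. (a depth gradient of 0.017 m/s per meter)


c = 1493 + 0.017 * 1801 = 1523.617

1523.617 m/s


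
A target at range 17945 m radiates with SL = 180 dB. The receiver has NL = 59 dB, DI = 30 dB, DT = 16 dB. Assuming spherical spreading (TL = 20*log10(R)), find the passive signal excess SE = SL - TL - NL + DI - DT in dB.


49.92 dB


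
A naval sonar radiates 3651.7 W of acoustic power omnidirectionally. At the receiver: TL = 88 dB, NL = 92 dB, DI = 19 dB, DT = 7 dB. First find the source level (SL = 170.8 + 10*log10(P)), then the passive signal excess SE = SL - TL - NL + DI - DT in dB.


Step 1: SL = 170.8 + 10*log10(3651.7) = 206.42 dB
Step 2: SE = SL - TL - NL + DI - DT = 206.42 - 88 - 92 + 19 - 7 = 38.42

38.42 dB


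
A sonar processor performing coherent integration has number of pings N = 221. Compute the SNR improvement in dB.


Gain = 10*log10(221) = 23.44

23.44 dB


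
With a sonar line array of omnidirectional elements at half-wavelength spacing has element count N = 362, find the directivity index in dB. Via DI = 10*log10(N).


25.59 dB


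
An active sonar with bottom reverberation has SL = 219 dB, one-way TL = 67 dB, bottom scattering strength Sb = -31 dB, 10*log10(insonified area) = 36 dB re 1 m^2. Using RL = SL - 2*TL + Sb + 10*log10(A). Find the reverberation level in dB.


RL = SL - 2*TL + Sb + 10*log10(A) = 219 - 2*67 + (-31) + 36 = 90

90 dB


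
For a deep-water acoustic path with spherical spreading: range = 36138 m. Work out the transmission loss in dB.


TL = 20*log10(36138) = 91.16

91.16 dB


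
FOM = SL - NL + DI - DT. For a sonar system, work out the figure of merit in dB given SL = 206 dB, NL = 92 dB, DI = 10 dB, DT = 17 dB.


FOM = SL - NL + DI - DT = 206 - 92 + 10 - 17 = 107

107 dB


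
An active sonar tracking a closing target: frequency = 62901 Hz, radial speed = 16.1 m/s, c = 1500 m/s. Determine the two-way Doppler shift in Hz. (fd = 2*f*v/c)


1350.27 Hz


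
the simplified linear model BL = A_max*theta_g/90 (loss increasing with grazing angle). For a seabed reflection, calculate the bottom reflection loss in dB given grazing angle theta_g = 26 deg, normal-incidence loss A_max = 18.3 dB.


BL = A_max * theta_g / 90 = 18.3 * 26 / 90 = 5.29

5.29 dB


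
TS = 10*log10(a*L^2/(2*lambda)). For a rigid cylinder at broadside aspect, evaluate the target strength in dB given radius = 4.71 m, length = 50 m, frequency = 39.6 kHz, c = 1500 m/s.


lambda = 1500/39600 = 0.03788 m
TS = 10*log10(4.71*50^2/(2*0.03788)) = 51.92

51.92 dB


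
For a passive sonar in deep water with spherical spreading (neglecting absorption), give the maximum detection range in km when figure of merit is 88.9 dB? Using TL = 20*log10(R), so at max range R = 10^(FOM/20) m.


27.86 km


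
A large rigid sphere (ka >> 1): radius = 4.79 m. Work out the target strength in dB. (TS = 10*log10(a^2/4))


7.59 dB


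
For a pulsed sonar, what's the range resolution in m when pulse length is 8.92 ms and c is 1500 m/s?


dR = c*tau/2 = 1500 * 8.92e-3 / 2 = 6.69

6.69 m


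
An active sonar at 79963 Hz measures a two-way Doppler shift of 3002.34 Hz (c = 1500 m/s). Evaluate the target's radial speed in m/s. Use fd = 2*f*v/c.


28.16 m/s


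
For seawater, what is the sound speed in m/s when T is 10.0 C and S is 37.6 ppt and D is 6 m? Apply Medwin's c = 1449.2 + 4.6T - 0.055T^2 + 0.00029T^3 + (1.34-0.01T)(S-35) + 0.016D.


c = 1449.2 + 4.6*10.0 - 0.055*10.0^2 + 0.00029*10.0^3 + (1.34 - 0.01*10.0)*(37.6 - 35) + 0.016*6 = 1493.31

1493.31 m/s


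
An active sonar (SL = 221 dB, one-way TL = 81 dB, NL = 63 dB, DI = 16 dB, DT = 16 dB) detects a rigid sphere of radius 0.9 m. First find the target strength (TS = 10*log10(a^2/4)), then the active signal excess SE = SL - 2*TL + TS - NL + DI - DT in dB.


Step 1: TS = 10*log10(0.9^2/4) = -6.94 dB
Step 2: SE = SL - 2*TL + TS - NL + DI - DT = 221 - 2*81 + (-6.94) - 63 + 16 - 16 = -10.94

-10.94 dB


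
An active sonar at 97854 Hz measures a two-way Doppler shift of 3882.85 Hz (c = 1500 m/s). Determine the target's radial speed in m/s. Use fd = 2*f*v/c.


From fd = 2*f*v/c, v = c*fd/(2*f) = 1500 * 3882.85 / (2*97854) = 29.76

29.76 m/s


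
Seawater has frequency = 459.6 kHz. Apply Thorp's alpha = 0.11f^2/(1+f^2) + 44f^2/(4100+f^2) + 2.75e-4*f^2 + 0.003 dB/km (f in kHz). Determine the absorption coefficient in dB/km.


f^2 = 211232.16
alpha = 0.11*211232.16/(1+211232.16) + 44*211232.16/(4100+211232.16) + 2.75e-4*211232.16 + 0.003 = 101.364

101.364 dB/km


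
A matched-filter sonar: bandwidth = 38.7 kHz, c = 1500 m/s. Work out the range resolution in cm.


1.94 cm


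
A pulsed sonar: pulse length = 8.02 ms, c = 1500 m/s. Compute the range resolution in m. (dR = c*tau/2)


dR = c*tau/2 = 1500 * 8.02e-3 / 2 = 6.015

6.015 m


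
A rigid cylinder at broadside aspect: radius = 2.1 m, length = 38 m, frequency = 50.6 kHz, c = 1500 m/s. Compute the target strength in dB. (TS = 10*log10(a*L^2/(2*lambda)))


47.09 dB


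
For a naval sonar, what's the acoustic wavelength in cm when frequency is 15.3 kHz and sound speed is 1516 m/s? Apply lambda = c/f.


9.91 cm


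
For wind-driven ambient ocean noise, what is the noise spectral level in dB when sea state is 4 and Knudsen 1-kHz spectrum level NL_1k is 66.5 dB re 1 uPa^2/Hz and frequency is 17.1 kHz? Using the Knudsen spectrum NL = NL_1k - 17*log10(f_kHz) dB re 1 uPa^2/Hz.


45.54 dB


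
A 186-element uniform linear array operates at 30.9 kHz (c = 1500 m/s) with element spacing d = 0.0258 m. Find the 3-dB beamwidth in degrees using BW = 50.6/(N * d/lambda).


Step 1: lambda = 1500/30900 = 0.04854 m
Step 2: d/lambda = 0.0258/0.04854 = 0.5315
Step 3: BW = 50.6/(N * d/lambda) = 50.6/(186 * 0.5315) = 0.51

0.51 deg


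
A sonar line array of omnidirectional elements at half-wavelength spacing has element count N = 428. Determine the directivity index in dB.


26.31 dB


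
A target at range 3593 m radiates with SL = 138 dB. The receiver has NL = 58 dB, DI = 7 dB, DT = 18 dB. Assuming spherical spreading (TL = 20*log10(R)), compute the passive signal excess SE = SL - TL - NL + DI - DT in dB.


Step 1: TL = 20*log10(3593) = 71.11 dB
Step 2: SE = 138 - 71.11 - 58 + 7 - 18 = -2.11

-2.11 dB


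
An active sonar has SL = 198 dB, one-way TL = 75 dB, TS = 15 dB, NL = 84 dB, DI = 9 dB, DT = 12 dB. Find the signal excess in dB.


SE = SL - 2*TL + TS - NL + DI - DT = 198 - 2*75 + (15) - 84 + 9 - 12 = -24

-24 dB


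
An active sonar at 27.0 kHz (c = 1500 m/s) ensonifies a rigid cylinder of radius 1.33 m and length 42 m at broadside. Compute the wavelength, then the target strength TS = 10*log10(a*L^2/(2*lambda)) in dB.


Step 1: lambda = c/f = 1500/27000 = 0.05556 m
Step 2: TS = 10*log10(a*L^2/(2*lambda)) = 10*log10(1.33*42^2/(2*0.05556)) = 43.25

43.25 dB


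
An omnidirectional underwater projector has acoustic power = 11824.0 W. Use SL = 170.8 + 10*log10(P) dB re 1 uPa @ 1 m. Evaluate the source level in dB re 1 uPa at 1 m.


SL = 170.8 + 10*log10(11824.0) = 170.8 + 40.73 = 211.53

211.53 dB


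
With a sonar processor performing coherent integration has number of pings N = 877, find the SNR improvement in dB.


Gain = 10*log10(877) = 29.43

29.43 dB


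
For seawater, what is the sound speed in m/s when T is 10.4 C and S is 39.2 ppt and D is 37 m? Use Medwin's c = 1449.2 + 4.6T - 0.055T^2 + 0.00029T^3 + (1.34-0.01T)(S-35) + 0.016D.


c = 1449.2 + 4.6*10.4 - 0.055*10.4^2 + 0.00029*10.4^3 + (1.34 - 0.01*10.4)*(39.2 - 35) + 0.016*37 = 1497.2

1497.2 m/s


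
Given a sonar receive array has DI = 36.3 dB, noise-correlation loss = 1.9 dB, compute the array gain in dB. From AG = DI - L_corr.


AG = DI - L_corr = 36.3 - 1.9 = 34.4

34.4 dB


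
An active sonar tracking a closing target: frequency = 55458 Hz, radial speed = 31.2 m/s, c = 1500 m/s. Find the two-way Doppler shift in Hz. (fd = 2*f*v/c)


2307.05 Hz


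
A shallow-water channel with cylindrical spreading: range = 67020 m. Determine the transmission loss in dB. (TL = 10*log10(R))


48.26 dB


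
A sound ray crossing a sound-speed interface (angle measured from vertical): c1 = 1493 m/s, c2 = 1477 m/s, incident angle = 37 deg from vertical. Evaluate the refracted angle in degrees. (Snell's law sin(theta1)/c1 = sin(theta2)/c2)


sin(theta2) = (c2/c1)*sin(theta1) = (1477/1493)*sin(37 deg) = 0.59537
theta2 = arcsin(0.59537) = 36.54

36.54 deg


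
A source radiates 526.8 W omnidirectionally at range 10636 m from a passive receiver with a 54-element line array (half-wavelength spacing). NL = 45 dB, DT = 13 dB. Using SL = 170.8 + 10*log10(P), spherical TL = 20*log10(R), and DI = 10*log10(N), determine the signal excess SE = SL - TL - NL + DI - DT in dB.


76.8 dB


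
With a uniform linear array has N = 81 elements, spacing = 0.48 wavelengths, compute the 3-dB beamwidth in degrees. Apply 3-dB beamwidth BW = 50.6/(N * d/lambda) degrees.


BW = 50.6 / (81 * 0.48) = 50.6 / 38.88 = 1.3

1.3 deg


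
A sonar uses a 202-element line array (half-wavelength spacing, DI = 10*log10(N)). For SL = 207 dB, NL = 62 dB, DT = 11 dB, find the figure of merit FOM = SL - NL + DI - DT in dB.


Step 1: DI = 10*log10(202) = 23.05 dB
Step 2: FOM = SL - NL + DI - DT = 207 - 62 + 23.05 - 11 = 157.05

157.05 dB


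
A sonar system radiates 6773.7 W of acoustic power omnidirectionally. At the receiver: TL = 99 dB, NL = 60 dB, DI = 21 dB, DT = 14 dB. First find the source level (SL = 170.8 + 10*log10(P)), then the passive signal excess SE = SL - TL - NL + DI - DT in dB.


Step 1: SL = 170.8 + 10*log10(6773.7) = 209.11 dB
Step 2: SE = SL - TL - NL + DI - DT = 209.11 - 99 - 60 + 21 - 14 = 57.11

57.11 dB
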